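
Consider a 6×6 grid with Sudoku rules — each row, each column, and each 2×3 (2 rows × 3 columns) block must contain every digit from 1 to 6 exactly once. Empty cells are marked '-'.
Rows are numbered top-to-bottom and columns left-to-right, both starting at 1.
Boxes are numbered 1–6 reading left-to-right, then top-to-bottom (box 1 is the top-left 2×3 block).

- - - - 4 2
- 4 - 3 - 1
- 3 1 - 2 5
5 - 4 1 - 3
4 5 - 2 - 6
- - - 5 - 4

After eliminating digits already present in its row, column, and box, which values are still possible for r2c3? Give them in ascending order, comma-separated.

2,5,6

Row 2 already contains {1, 3, 4}.
Column 3 already contains {1, 4}.
Its 2×3 block (box 1) already contains {4}.
Removing those from 1–6 leaves {2, 5, 6} as the candidates for r2c3.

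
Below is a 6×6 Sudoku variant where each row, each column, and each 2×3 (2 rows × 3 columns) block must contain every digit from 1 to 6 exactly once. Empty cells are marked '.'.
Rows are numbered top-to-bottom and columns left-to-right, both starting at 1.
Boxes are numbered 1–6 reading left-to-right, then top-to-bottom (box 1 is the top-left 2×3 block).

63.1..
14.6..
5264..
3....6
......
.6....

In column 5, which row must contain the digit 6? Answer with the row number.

5

Consider where 6 can go in column 5.
R1C5 is out (row 1 already has a 6).
R2C5 is out (row 2 already has a 6).
R3C5 is out (row 3 already has a 6).
R4C5 is out (row 4 already has a 6).
R6C5 is out (row 6 already has a 6).
So the only cell in column 5 that can hold 6 is R5C5.
That is row 5.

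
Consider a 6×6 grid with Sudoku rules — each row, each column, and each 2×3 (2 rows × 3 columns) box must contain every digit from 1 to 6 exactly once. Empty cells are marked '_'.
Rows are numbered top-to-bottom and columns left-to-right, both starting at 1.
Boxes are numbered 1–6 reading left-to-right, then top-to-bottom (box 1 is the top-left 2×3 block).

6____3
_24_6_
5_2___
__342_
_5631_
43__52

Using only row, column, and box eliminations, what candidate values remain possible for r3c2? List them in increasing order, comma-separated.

Row 3 already contains {2, 5}.
Column 2 already contains {2, 3, 5}.
Its 2×3 block (box 3) already contains {2, 3, 5}.
Removing those from 1–6 leaves {1, 4, 6} as the candidates for r3c2.

1,4,6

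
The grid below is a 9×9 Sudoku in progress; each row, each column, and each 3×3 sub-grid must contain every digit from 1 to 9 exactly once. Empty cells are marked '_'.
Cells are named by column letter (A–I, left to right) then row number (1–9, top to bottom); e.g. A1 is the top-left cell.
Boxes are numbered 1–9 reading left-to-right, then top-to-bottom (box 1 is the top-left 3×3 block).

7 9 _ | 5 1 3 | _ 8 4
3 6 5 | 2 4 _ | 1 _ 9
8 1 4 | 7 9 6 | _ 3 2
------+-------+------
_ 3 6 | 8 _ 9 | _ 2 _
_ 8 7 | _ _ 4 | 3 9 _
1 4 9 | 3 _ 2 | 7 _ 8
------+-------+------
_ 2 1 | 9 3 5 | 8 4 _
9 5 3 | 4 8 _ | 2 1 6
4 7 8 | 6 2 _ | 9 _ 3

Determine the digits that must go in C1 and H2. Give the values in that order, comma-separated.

For C1:
  Row 1 already contains {1, 3, 4, 5, 7, 8, 9}.
  Column C already contains {1, 3, 4, 5, 6, 7, 8, 9}.
  Its 3×3 block (box 1) already contains {1, 3, 4, 5, 6, 7, 8, 9}.
  The only value from 1–9 not eliminated is 2, so C1 = 2.
For H2:
  Row 2 already contains {1, 2, 3, 4, 5, 6, 9}.
  Column H already contains {1, 2, 3, 4, 8, 9}.
  Its 3×3 block (box 3) already contains {1, 2, 3, 4, 8, 9}.
  The only value from 1–9 not eliminated is 7, so H2 = 7.

2,7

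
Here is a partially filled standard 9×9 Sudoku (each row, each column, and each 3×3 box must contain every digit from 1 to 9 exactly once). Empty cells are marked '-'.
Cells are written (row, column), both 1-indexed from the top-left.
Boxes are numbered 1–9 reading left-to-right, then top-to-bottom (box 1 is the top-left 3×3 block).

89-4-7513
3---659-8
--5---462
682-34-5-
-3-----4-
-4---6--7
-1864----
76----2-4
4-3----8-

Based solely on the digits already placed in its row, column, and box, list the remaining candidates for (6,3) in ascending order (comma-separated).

1,9

Row 6 already contains {4, 6, 7}.
Column 3 already contains {2, 3, 5, 8}.
Its 3×3 block (box 4) already contains {2, 3, 4, 6, 8}.
Removing those from 1–9 leaves {1, 9} as the candidates for (6,3).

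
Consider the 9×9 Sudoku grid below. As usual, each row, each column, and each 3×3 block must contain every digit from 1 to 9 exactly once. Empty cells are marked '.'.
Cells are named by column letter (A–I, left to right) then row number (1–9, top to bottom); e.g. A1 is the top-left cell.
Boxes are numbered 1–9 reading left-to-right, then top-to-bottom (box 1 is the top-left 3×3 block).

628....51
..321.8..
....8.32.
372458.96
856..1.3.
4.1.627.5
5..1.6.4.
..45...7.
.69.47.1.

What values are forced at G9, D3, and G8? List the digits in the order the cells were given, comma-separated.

For G9:
  Consider where 5 can go in row 9.
  A9 is out (column A already has a 5).
  D9 is out (column D already has a 5).
  I9 is out (column I already has a 5).
  So the only cell in row 9 that can hold 5 is G9.
  So G9 = 5.
For D3:
  Consider where 6 can go in box 2.
  D1 is out (row 1 already has a 6).
  E1 is out (row 1 already has a 6).
  F1 is out (row 1 already has a 6).
  F2 is out (column F already has a 6).
  F3 is out (column F already has a 6).
  So the only cell in box 2 that can hold 6 is D3.
  So D3 = 6.
For G8:
  Consider where 6 can go in row 8.
  A8 is out (column A already has a 6).
  B8 is out (column B already has a 6).
  E8 is out (column E already has a 6).
  F8 is out (column F already has a 6).
  I8 is out (column I already has a 6).
  So the only cell in row 8 that can hold 6 is G8.
  So G8 = 6.

5,6,6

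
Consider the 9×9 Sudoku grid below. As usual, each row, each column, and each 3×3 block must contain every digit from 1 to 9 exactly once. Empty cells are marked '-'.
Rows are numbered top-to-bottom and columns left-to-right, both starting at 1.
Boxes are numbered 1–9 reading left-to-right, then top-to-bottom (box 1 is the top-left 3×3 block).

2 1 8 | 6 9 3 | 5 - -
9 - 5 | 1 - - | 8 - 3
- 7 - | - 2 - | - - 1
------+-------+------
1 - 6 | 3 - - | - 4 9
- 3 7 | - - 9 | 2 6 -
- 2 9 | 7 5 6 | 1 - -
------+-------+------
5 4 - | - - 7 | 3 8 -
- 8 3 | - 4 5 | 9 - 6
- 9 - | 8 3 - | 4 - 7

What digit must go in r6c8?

3

Row 6 already contains {1, 2, 5, 6, 7, 9}.
Column 8 already contains {4, 6, 8}.
Its 3×3 block (box 6) already contains {1, 2, 4, 6, 9}.
The only value from 1–9 not eliminated is 3, so r6c8 = 3.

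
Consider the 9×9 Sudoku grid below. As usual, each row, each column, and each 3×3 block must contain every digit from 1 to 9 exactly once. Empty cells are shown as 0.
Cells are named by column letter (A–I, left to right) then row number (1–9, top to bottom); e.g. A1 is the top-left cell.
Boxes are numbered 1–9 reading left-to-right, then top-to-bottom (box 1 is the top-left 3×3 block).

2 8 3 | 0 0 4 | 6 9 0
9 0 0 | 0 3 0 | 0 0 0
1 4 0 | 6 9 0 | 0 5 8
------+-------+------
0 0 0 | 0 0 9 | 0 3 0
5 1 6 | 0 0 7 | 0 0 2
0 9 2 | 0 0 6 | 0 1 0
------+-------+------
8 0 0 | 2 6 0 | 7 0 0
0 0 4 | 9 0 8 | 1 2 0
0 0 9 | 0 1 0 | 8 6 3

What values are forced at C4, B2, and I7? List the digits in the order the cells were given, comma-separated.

8,6,9

For C4:
  Consider where 8 can go in box 4.
  A4 is out (column A already has a 8).
  B4 is out (column B already has a 8).
  A6 is out (column A already has a 8).
  So the only cell in box 4 that can hold 8 is C4.
  So C4 = 8.
For B2:
  Consider where 6 can go in box 1.
  C2 is out (column C already has a 6).
  C3 is out (row 3 already has a 6).
  So the only cell in box 1 that can hold 6 is B2.
  So B2 = 6.
For I7:
  Consider where 9 can go in row 7.
  B7 is out (column B already has a 9).
  C7 is out (column C already has a 9).
  F7 is out (column F already has a 9).
  H7 is out (column H already has a 9).
  So the only cell in row 7 that can hold 9 is I7.
  So I7 = 9.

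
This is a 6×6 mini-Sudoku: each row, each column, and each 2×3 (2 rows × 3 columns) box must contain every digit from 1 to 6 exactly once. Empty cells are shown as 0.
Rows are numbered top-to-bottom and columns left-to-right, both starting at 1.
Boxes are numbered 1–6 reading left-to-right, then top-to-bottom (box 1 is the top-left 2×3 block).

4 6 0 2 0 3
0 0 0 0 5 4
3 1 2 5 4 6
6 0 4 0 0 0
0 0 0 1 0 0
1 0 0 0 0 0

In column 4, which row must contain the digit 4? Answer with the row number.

6

Consider where 4 can go in column 4.
r2c4 is out (row 2 already has a 4).
r4c4 is out (row 4 already has a 4).
So the only cell in column 4 that can hold 4 is r6c4.
That is row 6.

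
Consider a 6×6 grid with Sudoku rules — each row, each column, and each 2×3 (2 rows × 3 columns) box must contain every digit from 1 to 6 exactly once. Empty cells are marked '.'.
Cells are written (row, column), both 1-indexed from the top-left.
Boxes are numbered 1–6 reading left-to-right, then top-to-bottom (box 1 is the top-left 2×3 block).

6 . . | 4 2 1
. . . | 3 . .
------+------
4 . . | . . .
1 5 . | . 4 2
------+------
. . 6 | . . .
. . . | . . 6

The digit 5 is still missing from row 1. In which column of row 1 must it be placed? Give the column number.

Consider where 5 can go in row 1.
(1,2) is out (column 2 already has a 5).
So the only cell in row 1 that can hold 5 is (1,3).
That is column 3.

3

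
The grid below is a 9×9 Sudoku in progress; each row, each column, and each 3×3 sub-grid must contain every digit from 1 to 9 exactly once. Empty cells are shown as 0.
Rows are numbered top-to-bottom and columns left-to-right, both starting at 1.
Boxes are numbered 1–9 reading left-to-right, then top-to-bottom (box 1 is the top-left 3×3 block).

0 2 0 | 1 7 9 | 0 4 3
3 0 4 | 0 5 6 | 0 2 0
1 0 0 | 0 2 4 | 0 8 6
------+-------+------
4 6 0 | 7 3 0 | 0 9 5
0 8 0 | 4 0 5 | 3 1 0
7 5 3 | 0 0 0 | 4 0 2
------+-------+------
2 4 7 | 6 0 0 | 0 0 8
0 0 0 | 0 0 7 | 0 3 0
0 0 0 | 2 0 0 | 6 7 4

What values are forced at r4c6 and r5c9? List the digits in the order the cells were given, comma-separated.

2,7

For r4c6:
  Consider where 2 can go in box 5.
  r5c5 is out (column 5 already has a 2).
  r6c4 is out (row 6 already has a 2).
  r6c5 is out (row 6 already has a 2).
  r6c6 is out (row 6 already has a 2).
  So the only cell in box 5 that can hold 2 is r4c6.
  So r4c6 = 2.
For r5c9:
  Row 5 already contains {1, 3, 4, 5, 8}.
  Column 9 already contains {2, 3, 4, 5, 6, 8}.
  Its 3×3 block (box 6) already contains {1, 2, 3, 4, 5, 9}.
  The only value from 1–9 not eliminated is 7, so r5c9 = 7.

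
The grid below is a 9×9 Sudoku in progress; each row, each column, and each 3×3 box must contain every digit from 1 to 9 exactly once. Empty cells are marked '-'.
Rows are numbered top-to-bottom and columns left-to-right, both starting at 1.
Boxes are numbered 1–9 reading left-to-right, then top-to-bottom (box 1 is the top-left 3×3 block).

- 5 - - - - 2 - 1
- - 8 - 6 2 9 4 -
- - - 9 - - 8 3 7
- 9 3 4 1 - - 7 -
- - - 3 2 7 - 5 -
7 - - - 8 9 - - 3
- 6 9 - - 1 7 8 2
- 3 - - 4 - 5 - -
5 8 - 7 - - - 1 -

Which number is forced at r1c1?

9

Cell r1c1 itself could take any of {3, 4, 6, 9} by direct elimination.
Consider where 9 can go in column 1.
r2c1 is out (row 2 already has a 9). r3c1 is out (row 3 already has a 9). r4c1 is out (row 4 already has a 9). r5c1 is out (box 4 already has a 9). The remaining empty cells in column 1 are similarly blocked.
So the only cell in column 1 that can hold 9 is r1c1.
Therefore r1c1 = 9.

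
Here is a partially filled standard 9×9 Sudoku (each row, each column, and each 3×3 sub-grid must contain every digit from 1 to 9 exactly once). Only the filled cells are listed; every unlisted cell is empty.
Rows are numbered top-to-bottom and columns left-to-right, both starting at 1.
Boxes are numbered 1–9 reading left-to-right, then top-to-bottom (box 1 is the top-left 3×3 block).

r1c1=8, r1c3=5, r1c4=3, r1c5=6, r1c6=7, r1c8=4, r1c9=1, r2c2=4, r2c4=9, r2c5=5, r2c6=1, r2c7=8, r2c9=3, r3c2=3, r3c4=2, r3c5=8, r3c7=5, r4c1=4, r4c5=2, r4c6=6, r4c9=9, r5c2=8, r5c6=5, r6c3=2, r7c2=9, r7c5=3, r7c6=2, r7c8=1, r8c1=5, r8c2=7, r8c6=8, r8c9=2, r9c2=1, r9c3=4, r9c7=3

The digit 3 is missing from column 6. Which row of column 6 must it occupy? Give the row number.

6

Consider where 3 can go in column 6.
r3c6 is out (row 3 already has a 3).
r9c6 is out (row 9 already has a 3).
So the only cell in column 6 that can hold 3 is r6c6.
That is row 6.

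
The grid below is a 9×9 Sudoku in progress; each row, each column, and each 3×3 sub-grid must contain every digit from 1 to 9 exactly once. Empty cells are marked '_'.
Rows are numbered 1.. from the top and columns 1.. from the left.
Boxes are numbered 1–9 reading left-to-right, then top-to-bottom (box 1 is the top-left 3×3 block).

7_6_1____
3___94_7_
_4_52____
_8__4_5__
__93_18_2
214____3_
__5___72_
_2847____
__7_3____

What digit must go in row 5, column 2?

Cell row 5, column 2 itself could take any of {5, 6, 7} by direct elimination.
Consider where 7 can go in column 2.
row 1, column 2 is out (row 1 already has a 7).
row 2, column 2 is out (row 2 already has a 7).
row 7, column 2 is out (row 7 already has a 7).
row 9, column 2 is out (row 9 already has a 7).
So the only cell in column 2 that can hold 7 is row 5, column 2.
Therefore row 5, column 2 = 7.

7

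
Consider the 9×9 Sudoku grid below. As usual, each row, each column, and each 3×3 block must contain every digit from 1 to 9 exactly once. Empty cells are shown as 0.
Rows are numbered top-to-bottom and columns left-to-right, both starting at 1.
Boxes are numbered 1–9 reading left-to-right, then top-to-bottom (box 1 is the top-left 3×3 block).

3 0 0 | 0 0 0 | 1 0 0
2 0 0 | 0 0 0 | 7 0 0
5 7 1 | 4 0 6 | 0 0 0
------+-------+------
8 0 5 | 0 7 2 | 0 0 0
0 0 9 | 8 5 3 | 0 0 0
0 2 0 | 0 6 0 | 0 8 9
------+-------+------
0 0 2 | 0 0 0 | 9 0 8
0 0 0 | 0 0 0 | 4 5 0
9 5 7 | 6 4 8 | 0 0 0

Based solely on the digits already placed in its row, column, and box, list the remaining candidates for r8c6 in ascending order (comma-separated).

Row 8 already contains {4, 5}.
Column 6 already contains {2, 3, 6, 8}.
Its 3×3 block (box 8) already contains {4, 6, 8}.
Removing those from 1–9 leaves {1, 7, 9} as the candidates for r8c6.

1,7,9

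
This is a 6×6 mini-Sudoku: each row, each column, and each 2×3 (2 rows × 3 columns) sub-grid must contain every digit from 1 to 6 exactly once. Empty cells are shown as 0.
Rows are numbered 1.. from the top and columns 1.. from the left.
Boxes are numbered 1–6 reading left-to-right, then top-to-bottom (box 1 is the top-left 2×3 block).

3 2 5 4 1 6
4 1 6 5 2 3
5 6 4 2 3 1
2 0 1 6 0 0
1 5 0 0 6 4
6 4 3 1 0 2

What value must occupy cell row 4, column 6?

Row 4 already contains {1, 2, 6}.
Column 6 already contains {1, 2, 3, 4, 6}.
Its 2×3 block (box 4) already contains {1, 2, 3, 6}.
The only value from 1–6 not eliminated is 5, so row 4, column 6 = 5.

5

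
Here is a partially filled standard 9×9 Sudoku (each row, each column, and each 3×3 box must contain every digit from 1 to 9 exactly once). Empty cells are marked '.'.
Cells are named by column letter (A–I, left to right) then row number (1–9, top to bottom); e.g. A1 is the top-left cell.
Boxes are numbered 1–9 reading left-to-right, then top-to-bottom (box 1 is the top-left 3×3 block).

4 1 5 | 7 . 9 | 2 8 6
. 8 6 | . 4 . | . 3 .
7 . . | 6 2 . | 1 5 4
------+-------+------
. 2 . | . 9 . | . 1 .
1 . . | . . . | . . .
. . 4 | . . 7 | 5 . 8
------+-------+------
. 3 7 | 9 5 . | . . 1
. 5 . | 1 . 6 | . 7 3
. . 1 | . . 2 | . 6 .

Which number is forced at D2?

5

Row 2 already contains {3, 4, 6, 8}.
Column D already contains {1, 6, 7, 9}.
Its 3×3 block (box 2) already contains {2, 4, 6, 7, 9}.
The only value from 1–9 not eliminated is 5, so D2 = 5.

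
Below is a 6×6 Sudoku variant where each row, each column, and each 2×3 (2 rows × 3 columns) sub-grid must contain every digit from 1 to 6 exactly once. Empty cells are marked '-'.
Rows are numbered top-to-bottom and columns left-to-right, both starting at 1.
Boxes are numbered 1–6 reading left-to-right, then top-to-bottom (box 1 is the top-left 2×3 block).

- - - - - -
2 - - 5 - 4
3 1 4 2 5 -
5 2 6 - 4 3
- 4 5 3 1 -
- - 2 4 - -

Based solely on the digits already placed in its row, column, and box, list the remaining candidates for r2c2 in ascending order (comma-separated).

Row 2 already contains {2, 4, 5}.
Column 2 already contains {1, 2, 4}.
Its 2×3 block (box 1) already contains {2}.
Removing those from 1–6 leaves {3, 6} as the candidates for r2c2.

3,6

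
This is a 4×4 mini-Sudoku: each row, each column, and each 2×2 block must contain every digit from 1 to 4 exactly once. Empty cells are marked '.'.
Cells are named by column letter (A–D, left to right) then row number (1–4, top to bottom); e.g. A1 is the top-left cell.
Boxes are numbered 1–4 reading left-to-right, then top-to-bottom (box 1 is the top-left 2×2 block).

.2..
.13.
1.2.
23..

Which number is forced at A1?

3

Cell A1 itself could take any of {3, 4} by direct elimination.
Consider where 3 can go in column A.
A2 is out (row 2 already has a 3).
So the only cell in column A that can hold 3 is A1.
Therefore A1 = 3.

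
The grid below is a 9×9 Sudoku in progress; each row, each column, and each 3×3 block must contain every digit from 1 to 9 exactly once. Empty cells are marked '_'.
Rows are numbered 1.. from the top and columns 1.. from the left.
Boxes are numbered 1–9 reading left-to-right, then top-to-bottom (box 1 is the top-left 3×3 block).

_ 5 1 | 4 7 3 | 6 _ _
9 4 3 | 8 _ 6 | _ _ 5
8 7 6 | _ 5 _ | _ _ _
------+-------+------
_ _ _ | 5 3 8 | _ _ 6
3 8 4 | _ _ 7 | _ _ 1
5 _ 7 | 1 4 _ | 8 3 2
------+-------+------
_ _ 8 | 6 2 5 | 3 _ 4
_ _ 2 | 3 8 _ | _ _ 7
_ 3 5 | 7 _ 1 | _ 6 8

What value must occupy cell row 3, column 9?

3

Cell row 3, column 9 itself could take any of {3, 9} by direct elimination.
Consider where 3 can go in box 3.
row 1, column 8 is out (row 1 already has a 3). row 1, column 9 is out (row 1 already has a 3). row 2, column 7 is out (row 2 already has a 3). row 2, column 8 is out (row 2 already has a 3). The remaining empty cells in box 3 are similarly blocked.
So the only cell in box 3 that can hold 3 is row 3, column 9.
Therefore row 3, column 9 = 3.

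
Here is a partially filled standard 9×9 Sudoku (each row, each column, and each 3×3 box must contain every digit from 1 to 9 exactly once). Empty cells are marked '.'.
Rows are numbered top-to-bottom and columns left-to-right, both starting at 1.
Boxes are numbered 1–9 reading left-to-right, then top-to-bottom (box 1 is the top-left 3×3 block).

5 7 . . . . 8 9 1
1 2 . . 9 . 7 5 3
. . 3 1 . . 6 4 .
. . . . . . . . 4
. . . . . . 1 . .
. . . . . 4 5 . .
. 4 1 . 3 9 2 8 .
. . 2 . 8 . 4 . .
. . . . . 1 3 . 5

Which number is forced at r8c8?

Cell r8c8 itself could take any of {1, 6, 7} by direct elimination.
Consider where 1 can go in row 8.
r8c1 is out (column 1 already has a 1).
r8c2 is out (box 7 already has a 1).
r8c4 is out (column 4 already has a 1).
r8c6 is out (column 6 already has a 1).
r8c9 is out (column 9 already has a 1).
So the only cell in row 8 that can hold 1 is r8c8.
Therefore r8c8 = 1.

1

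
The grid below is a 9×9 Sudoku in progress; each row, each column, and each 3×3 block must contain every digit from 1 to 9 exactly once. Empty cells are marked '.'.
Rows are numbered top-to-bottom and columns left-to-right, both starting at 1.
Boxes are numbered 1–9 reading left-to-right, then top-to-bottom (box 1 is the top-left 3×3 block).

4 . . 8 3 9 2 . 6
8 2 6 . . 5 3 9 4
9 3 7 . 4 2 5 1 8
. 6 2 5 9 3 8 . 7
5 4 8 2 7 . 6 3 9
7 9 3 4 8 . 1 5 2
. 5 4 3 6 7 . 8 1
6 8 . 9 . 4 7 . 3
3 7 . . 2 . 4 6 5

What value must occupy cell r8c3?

Row 8 already contains {3, 4, 6, 7, 8, 9}.
Column 3 already contains {2, 3, 4, 6, 7, 8}.
Its 3×3 block (box 7) already contains {3, 4, 5, 6, 7, 8}.
The only value from 1–9 not eliminated is 1, so r8c3 = 1.

1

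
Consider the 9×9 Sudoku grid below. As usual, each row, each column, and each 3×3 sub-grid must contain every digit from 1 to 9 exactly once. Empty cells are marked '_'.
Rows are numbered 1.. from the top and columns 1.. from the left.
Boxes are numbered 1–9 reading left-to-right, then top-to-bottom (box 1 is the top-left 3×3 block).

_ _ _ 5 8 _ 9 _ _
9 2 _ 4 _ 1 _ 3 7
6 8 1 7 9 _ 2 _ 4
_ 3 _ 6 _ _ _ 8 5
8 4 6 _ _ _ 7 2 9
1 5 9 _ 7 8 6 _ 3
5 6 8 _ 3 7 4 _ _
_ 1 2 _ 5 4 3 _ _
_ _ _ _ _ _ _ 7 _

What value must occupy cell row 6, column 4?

Row 6 already contains {1, 3, 5, 6, 7, 8, 9}.
Column 4 already contains {4, 5, 6, 7}.
Its 3×3 block (box 5) already contains {6, 7, 8}.
The only value from 1–9 not eliminated is 2, so row 6, column 4 = 2.

2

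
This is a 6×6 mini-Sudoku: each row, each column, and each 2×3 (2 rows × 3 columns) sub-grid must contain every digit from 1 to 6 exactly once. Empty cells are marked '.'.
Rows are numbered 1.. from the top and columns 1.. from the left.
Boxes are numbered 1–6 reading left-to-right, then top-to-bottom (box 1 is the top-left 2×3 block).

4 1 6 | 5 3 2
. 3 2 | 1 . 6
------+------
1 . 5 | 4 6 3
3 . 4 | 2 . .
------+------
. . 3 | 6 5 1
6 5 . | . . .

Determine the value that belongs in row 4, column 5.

Row 4 already contains {2, 3, 4}.
Column 5 already contains {3, 5, 6}.
Its 2×3 block (box 4) already contains {2, 3, 4, 6}.
The only value from 1–6 not eliminated is 1, so row 4, column 5 = 1.

1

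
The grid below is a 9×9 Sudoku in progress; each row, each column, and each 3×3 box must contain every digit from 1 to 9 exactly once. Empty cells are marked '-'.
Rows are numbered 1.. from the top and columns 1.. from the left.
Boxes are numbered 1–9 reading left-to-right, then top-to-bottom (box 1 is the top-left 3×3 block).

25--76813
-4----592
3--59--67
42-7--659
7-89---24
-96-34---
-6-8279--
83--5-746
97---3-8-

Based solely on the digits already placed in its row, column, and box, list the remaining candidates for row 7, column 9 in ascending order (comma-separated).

Row 7 already contains {2, 6, 7, 8, 9}.
Column 9 already contains {2, 3, 4, 6, 7, 9}.
Its 3×3 block (box 9) already contains {4, 6, 7, 8, 9}.
Removing those from 1–9 leaves {1, 5} as the candidates for row 7, column 9.

1,5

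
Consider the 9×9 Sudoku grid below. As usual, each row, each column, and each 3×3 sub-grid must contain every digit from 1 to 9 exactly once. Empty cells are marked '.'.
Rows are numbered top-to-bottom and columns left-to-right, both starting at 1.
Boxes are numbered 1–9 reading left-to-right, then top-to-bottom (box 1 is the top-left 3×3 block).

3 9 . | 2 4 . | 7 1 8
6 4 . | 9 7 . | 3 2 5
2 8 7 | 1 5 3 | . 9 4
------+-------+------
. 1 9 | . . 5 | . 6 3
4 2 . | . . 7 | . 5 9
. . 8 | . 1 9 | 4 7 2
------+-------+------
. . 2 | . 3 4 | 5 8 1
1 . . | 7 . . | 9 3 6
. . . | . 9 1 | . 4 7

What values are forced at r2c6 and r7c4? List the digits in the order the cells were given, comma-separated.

For r2c6:
  Row 2 already contains {2, 3, 4, 5, 6, 7, 9}.
  Column 6 already contains {1, 3, 4, 5, 7, 9}.
  Its 3×3 block (box 2) already contains {1, 2, 3, 4, 5, 7, 9}.
  The only value from 1–9 not eliminated is 8, so r2c6 = 8.
For r7c4:
  Row 7 already contains {1, 2, 3, 4, 5, 8}.
  Column 4 already contains {1, 2, 7, 9}.
  Its 3×3 block (box 8) already contains {1, 3, 4, 7, 9}.
  The only value from 1–9 not eliminated is 6, so r7c4 = 6.

8,6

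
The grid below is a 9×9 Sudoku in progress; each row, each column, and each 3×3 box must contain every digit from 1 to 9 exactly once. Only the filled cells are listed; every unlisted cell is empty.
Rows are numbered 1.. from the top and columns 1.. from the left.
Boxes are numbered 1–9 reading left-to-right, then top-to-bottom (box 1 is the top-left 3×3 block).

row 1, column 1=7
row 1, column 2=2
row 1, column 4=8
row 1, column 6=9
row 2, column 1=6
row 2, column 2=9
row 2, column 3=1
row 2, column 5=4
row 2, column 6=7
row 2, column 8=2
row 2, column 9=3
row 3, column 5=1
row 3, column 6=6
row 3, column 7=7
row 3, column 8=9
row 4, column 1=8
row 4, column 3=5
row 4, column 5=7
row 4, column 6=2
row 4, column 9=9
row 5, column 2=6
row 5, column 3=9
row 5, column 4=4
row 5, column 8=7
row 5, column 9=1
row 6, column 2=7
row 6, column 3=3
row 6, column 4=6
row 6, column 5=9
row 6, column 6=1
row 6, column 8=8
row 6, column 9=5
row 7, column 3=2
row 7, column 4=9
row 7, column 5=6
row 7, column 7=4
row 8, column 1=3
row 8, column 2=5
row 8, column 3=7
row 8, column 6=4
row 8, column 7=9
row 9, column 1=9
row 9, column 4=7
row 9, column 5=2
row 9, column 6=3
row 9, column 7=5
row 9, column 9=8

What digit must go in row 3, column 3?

Cell row 3, column 3 itself could take any of {4, 8} by direct elimination.
Consider where 8 can go in column 3.
row 1, column 3 is out (row 1 already has a 8).
row 9, column 3 is out (row 9 already has a 8).
So the only cell in column 3 that can hold 8 is row 3, column 3.
Therefore row 3, column 3 = 8.

8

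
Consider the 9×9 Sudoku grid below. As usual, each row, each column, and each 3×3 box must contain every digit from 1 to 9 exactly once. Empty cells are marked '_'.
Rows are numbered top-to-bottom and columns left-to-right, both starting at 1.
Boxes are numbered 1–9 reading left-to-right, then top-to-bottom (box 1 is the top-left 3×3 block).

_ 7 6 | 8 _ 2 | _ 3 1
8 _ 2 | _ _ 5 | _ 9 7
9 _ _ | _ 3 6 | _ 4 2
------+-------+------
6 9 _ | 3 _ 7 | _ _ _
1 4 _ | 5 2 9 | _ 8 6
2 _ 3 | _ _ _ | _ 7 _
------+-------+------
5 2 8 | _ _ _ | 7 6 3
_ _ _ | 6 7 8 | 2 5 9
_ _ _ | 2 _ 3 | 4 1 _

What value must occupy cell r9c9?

Row 9 already contains {1, 2, 3, 4}.
Column 9 already contains {1, 2, 3, 6, 7, 9}.
Its 3×3 block (box 9) already contains {1, 2, 3, 4, 5, 6, 7, 9}.
The only value from 1–9 not eliminated is 8, so r9c9 = 8.

8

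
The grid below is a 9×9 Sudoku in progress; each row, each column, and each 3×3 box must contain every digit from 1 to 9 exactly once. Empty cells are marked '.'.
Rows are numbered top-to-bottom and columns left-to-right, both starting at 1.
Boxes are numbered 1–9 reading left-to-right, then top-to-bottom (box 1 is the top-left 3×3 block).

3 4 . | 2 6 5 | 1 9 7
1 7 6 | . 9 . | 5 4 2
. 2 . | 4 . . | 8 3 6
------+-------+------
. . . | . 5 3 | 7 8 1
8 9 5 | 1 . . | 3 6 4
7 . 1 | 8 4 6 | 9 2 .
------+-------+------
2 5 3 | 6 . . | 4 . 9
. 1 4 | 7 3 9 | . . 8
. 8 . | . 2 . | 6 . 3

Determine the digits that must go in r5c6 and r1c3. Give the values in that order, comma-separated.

For r5c6:
  Consider where 2 can go in row 5.
  r5c5 is out (column 5 already has a 2).
  So the only cell in row 5 that can hold 2 is r5c6.
  So r5c6 = 2.
For r1c3:
  Row 1 already contains {1, 2, 3, 4, 5, 6, 7, 9}.
  Column 3 already contains {1, 3, 4, 5, 6}.
  Its 3×3 block (box 1) already contains {1, 2, 3, 4, 6, 7}.
  The only value from 1–9 not eliminated is 8, so r1c3 = 8.

2,8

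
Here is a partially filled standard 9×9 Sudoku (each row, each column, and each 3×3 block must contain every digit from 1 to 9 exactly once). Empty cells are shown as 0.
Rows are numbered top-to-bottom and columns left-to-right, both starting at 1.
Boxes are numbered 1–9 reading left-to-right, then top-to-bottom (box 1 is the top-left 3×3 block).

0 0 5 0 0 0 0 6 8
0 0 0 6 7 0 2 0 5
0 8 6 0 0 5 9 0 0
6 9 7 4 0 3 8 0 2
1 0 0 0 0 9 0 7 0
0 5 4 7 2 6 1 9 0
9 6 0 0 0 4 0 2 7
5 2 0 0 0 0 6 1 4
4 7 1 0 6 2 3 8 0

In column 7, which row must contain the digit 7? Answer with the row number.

1

Consider where 7 can go in column 7.
R5C7 is out (row 5 already has a 7).
R7C7 is out (row 7 already has a 7).
So the only cell in column 7 that can hold 7 is R1C7.
That is row 1.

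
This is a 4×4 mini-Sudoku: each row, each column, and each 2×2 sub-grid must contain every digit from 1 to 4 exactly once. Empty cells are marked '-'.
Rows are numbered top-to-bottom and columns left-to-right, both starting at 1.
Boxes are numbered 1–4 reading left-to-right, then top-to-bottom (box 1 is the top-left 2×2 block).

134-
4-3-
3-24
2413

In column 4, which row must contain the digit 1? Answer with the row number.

Consider where 1 can go in column 4.
R1C4 is out (row 1 already has a 1).
So the only cell in column 4 that can hold 1 is R2C4.
That is row 2.

2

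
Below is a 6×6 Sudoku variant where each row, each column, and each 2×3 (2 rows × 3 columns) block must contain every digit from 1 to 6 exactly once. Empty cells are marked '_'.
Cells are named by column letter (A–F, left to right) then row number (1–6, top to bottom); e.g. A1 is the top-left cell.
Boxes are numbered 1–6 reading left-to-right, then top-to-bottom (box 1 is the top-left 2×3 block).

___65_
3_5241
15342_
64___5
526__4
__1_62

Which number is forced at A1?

2

Cell A1 itself could take any of {2, 4} by direct elimination.
Consider where 2 can go in column A.
A6 is out (row 6 already has a 2).
So the only cell in column A that can hold 2 is A1.
Therefore A1 = 2.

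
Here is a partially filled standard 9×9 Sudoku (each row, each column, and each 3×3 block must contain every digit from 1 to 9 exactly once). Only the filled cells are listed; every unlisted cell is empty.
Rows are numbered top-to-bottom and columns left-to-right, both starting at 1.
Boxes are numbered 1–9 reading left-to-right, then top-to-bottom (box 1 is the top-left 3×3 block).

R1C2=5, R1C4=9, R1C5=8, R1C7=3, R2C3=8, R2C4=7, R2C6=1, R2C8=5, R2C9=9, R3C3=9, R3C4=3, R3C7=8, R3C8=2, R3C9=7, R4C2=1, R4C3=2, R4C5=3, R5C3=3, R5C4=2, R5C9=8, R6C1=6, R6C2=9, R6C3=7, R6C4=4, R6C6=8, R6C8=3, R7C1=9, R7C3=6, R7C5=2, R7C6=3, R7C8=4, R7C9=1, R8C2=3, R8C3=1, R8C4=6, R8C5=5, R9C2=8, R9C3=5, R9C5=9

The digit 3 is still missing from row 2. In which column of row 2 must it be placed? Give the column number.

1

Consider where 3 can go in row 2.
R2C2 is out (column 2 already has a 3).
R2C5 is out (column 5 already has a 3).
R2C7 is out (column 7 already has a 3).
So the only cell in row 2 that can hold 3 is R2C1.
That is column 1.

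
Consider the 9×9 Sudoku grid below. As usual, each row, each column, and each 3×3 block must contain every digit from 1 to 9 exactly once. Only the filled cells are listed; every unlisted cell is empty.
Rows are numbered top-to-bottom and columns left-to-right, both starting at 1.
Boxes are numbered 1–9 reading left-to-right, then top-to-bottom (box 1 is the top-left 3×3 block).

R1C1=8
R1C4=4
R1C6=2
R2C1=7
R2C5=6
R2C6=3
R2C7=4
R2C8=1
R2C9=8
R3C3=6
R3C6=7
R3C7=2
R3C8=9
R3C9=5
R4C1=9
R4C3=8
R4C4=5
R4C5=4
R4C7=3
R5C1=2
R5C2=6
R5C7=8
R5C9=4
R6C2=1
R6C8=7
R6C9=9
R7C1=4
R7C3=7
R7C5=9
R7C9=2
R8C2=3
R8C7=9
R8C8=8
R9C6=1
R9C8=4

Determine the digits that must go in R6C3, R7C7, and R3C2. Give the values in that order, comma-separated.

4,1,4

For R6C3:
  Consider where 4 can go in box 4.
  R4C2 is out (row 4 already has a 4).
  R5C3 is out (row 5 already has a 4).
  R6C1 is out (column 1 already has a 4).
  So the only cell in box 4 that can hold 4 is R6C3.
  So R6C3 = 4.
For R7C7:
  Consider where 1 can go in row 7.
  R7C2 is out (column 2 already has a 1).
  R7C4 is out (box 8 already has a 1).
  R7C6 is out (column 6 already has a 1).
  R7C8 is out (column 8 already has a 1).
  So the only cell in row 7 that can hold 1 is R7C7.
  So R7C7 = 1.
For R3C2:
  Row 3 already contains {2, 5, 6, 7, 9}.
  Column 2 already contains {1, 3, 6}.
  Its 3×3 block (box 1) already contains {6, 7, 8}.
  The only value from 1–9 not eliminated is 4, so R3C2 = 4.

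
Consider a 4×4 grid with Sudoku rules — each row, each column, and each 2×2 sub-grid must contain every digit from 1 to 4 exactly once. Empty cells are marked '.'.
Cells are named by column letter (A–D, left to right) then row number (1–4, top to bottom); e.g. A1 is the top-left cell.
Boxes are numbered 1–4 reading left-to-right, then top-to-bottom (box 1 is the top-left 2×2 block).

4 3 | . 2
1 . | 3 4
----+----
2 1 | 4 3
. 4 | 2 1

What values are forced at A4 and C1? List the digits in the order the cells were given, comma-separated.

For A4:
  Row 4 already contains {1, 2, 4}.
  Column A already contains {1, 2, 4}.
  Its 2×2 block (box 3) already contains {1, 2, 4}.
  The only value from 1–4 not eliminated is 3, so A4 = 3.
For C1:
  Row 1 already contains {2, 3, 4}.
  Column C already contains {2, 3, 4}.
  Its 2×2 block (box 2) already contains {2, 3, 4}.
  The only value from 1–4 not eliminated is 1, so C1 = 1.

3,1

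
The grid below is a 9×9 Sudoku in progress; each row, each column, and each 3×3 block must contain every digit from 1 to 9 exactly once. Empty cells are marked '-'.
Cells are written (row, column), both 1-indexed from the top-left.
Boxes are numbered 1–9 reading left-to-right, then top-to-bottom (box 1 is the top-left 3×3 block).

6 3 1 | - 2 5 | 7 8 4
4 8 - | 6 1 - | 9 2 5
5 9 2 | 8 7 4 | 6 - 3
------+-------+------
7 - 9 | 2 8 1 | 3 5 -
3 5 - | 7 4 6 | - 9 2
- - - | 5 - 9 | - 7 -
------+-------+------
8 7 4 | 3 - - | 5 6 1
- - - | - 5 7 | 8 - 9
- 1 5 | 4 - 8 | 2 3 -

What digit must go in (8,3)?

Cell (8,3) itself could take any of {3, 6} by direct elimination.
Consider where 3 can go in box 7.
(8,1) is out (column 1 already has a 3).
(8,2) is out (column 2 already has a 3).
(9,1) is out (row 9 already has a 3).
So the only cell in box 7 that can hold 3 is (8,3).
Therefore (8,3) = 3.

3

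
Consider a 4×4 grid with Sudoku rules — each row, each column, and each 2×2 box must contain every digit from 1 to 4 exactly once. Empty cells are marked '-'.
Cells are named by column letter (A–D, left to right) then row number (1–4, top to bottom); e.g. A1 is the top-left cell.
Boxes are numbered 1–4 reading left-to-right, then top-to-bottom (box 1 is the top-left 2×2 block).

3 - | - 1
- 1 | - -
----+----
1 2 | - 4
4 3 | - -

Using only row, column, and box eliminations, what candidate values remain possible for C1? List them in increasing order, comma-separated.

2,4

Row 1 already contains {1, 3}.
Column C already contains {}.
Its 2×2 block (box 2) already contains {1}.
Removing those from 1–4 leaves {2, 4} as the candidates for C1.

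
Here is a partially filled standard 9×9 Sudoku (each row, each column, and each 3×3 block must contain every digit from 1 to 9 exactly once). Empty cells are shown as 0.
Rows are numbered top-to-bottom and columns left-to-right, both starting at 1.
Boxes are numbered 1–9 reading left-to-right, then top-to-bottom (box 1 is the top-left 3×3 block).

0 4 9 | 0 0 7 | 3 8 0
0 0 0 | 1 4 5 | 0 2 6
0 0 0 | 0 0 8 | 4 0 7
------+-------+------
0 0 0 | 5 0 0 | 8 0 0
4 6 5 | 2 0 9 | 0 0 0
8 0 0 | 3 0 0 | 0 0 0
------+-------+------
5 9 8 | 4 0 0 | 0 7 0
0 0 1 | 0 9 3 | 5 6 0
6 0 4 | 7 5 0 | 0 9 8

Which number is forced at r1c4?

6

Row 1 already contains {3, 4, 7, 8, 9}.
Column 4 already contains {1, 2, 3, 4, 5, 7}.
Its 3×3 block (box 2) already contains {1, 4, 5, 7, 8}.
The only value from 1–9 not eliminated is 6, so r1c4 = 6.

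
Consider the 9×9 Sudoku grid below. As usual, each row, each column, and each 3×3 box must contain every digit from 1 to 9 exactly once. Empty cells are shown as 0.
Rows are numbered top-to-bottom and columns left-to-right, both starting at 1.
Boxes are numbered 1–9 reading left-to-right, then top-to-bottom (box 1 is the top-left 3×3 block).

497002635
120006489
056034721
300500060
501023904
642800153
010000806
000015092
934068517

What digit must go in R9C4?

Row 9 already contains {1, 3, 4, 5, 6, 7, 8, 9}.
Column 4 already contains {5, 8}.
Its 3×3 block (box 8) already contains {1, 5, 6, 8}.
The only value from 1–9 not eliminated is 2, so R9C4 = 2.

2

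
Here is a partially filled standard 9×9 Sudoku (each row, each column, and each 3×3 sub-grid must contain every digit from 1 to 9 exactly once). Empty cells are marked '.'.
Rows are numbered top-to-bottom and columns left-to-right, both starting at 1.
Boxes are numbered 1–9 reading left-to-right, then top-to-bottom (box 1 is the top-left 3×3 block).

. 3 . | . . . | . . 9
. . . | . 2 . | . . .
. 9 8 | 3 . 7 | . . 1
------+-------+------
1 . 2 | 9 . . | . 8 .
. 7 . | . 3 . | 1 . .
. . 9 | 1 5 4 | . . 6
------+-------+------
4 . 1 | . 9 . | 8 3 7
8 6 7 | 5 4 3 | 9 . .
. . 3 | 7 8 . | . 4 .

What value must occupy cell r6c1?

3

Row 6 already contains {1, 4, 5, 6, 9}.
Column 1 already contains {1, 4, 8}.
Its 3×3 block (box 4) already contains {1, 2, 7, 9}.
The only value from 1–9 not eliminated is 3, so r6c1 = 3.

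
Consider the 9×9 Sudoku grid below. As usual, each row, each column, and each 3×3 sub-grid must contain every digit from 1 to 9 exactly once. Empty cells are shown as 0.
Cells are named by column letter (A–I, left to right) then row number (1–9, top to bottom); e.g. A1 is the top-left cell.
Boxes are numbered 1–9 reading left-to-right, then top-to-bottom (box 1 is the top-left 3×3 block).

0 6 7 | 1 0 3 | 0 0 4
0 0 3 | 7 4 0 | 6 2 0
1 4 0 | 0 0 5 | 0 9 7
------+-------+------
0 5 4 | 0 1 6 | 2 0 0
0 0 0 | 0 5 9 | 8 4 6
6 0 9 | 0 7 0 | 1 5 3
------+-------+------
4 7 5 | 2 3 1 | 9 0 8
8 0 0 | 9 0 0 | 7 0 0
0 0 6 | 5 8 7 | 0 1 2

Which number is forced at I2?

Cell I2 itself could take any of {1, 5} by direct elimination.
Consider where 1 can go in column I.
I4 is out (row 4 already has a 1).
I8 is out (box 9 already has a 1).
So the only cell in column I that can hold 1 is I2.
Therefore I2 = 1.

1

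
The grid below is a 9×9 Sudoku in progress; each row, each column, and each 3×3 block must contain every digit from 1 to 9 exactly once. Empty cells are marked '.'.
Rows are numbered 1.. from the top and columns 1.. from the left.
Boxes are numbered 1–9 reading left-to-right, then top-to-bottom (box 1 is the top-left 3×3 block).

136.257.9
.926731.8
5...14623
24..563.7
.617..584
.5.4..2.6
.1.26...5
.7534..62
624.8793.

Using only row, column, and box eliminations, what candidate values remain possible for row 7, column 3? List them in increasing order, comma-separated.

Row 7 already contains {1, 2, 5, 6}.
Column 3 already contains {1, 2, 4, 5, 6}.
Its 3×3 block (box 7) already contains {1, 2, 4, 5, 6, 7}.
Removing those from 1–9 leaves {3, 8, 9} as the candidates for row 7, column 3.

3,8,9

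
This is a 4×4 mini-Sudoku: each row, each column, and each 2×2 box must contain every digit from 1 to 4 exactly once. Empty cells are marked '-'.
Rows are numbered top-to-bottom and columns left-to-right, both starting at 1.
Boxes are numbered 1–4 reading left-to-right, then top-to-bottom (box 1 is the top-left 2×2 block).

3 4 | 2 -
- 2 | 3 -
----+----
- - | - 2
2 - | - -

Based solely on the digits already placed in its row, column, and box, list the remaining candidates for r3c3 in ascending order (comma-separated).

Row 3 already contains {2}.
Column 3 already contains {2, 3}.
Its 2×2 block (box 4) already contains {2}.
Removing those from 1–4 leaves {1, 4} as the candidates for r3c3.

1,4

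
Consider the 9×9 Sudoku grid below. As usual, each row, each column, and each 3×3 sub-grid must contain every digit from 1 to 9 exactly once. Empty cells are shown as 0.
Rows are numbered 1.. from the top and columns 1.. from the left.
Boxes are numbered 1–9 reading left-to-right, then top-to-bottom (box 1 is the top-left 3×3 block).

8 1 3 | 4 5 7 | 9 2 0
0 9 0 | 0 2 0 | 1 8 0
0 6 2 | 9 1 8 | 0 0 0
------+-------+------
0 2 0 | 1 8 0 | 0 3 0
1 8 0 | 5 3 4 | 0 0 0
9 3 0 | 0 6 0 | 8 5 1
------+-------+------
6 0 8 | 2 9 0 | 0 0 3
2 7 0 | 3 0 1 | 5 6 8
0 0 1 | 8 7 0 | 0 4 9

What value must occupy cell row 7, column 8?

1

Cell row 7, column 8 itself could take any of {1, 7} by direct elimination.
Consider where 1 can go in column 8.
row 3, column 8 is out (row 3 already has a 1).
row 5, column 8 is out (row 5 already has a 1).
So the only cell in column 8 that can hold 1 is row 7, column 8.
Therefore row 7, column 8 = 1.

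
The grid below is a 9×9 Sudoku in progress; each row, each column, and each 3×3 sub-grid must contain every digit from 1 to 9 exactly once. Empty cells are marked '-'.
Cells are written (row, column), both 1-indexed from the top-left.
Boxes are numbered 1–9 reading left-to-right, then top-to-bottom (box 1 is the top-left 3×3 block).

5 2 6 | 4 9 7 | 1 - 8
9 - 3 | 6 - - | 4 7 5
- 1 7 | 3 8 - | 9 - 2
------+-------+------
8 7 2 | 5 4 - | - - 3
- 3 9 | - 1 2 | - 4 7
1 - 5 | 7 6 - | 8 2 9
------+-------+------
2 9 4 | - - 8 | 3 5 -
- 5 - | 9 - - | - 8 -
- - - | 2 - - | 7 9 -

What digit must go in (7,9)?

Cell (7,9) itself could take any of {1, 6} by direct elimination.
Consider where 6 can go in row 7.
(7,4) is out (column 4 already has a 6).
(7,5) is out (column 5 already has a 6).
So the only cell in row 7 that can hold 6 is (7,9).
Therefore (7,9) = 6.

6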